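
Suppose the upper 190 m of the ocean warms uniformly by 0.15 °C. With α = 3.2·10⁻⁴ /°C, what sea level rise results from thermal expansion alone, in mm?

Δh = 9.1 mm

Δh = αΔT·H = 3.2×10⁻⁴ × 0.15 × 190 = 0.00912 m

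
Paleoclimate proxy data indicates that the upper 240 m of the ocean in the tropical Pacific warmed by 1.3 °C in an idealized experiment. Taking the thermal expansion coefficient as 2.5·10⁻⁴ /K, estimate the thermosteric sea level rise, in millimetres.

Δh = αΔT·H = 2.5×10⁻⁴ × 1.3 × 240 = 0.07800 m

Δh = 78.0 mm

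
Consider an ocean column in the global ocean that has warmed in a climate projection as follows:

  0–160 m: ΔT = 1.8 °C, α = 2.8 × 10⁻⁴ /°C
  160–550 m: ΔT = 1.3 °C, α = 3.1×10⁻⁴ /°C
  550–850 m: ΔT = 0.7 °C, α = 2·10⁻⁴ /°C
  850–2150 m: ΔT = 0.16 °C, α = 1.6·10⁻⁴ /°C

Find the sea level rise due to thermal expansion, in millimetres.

Δh = 310 mm

Layer 1: 1.8 × 2.8×10⁻⁴ × 160 = 0.08064 m
1.3 × 3.1×10⁻⁴ × 390 = 0.15717 m
0.7 × 2×10⁻⁴ × 300 = 0.04200 m
0.16 × 1300 × 1.6×10⁻⁴ = 0.03328 m
Δh = 0.08064 + 0.15717 + 0.04200 + 0.03328 = 0.31309 m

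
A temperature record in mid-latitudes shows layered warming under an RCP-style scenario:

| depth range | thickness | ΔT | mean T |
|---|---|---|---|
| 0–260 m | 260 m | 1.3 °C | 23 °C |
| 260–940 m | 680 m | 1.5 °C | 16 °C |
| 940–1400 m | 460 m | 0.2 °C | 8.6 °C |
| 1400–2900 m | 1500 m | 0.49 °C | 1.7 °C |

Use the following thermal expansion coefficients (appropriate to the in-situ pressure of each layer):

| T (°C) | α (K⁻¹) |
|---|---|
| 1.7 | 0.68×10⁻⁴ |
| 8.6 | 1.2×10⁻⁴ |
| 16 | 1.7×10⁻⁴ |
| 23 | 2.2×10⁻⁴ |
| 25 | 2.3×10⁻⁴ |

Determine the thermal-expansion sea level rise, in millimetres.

Layer 1 at 23 °C → α = 2.2×10⁻⁴ K⁻¹
Layer 2 at 16 °C → α = 1.7×10⁻⁴ K⁻¹
Layer 3 at 8.6 °C → α = 1.2×10⁻⁴ K⁻¹
Layer 4 at 1.7 °C → α = 0.68×10⁻⁴ K⁻¹
0–260 m: 2.2×10⁻⁴ × 260 × 1.3 = 0.07436 m
260–940 m: 1.5 × 1.7×10⁻⁴ × 680 = 0.17340 m
0.2 × 460 × 1.2×10⁻⁴ = 0.01104 m
Layer 4: 0.49 × 1500 × 0.68×10⁻⁴ = 0.04998 m
Δh = 0.07436 + 0.17340 + 0.01104 + 0.04998 = 0.30878 m ≈ 309 mm

309 mm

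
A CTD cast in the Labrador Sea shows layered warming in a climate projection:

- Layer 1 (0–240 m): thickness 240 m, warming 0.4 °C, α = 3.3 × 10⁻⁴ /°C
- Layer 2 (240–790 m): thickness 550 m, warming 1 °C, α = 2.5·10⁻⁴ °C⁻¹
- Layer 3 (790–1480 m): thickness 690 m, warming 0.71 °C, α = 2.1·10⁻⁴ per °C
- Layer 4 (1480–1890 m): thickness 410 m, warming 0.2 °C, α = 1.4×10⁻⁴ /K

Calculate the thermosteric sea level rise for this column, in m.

Layer 1: 240 × 3.3×10⁻⁴ × 0.4 = 0.03168 m
550 × 1 × 2.5×10⁻⁴ = 0.13750 m
790–1480 m: 690 × 2.1×10⁻⁴ × 0.71 = 0.102879 m
Layer 4: 1.4×10⁻⁴ × 0.2 × 410 = 0.01148 m
Δh = 0.03168 + 0.13750 + 0.102879 + 0.01148 = 0.283539 m

Δh ≈ 0.28 m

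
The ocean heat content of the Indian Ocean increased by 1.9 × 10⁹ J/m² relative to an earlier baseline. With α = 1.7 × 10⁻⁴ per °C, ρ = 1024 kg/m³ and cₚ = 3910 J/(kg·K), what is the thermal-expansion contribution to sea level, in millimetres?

about 80.7 mm

Δh = αQ/(ρcₚ) = 1.7×10⁻⁴ × 1.9×10⁹ / (1024 × 3910) ≈ 0.080673 m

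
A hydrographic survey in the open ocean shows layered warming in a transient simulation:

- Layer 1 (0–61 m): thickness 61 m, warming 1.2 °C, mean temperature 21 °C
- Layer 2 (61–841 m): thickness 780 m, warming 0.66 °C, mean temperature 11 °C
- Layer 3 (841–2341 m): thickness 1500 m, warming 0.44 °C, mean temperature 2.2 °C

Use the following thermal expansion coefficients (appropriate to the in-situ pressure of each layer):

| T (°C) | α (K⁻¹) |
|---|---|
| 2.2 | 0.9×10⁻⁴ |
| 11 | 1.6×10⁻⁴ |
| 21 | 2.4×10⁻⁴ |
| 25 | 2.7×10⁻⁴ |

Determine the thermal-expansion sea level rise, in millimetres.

159 mm

Layer 1 at 21 °C → α = 2.4×10⁻⁴ K⁻¹
Layer 2 at 11 °C → α = 1.6×10⁻⁴ K⁻¹
Layer 3 at 2.2 °C → α = 0.9×10⁻⁴ K⁻¹
Layer 1: 61 × 1.2 × 2.4×10⁻⁴ = 0.017568 m
780 × 1.6×10⁻⁴ × 0.66 = 0.082368 m
1500 × 0.44 × 0.9×10⁻⁴ = 0.05940 m
Δh = 0.017568 + 0.082368 + 0.05940 = 0.159336 m ≈ 159 mm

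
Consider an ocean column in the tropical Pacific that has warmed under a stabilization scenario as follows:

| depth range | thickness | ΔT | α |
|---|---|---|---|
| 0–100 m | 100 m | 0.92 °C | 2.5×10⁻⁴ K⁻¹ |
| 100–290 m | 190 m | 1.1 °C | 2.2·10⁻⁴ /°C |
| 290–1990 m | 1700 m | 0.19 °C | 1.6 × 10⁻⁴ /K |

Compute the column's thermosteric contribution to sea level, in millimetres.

2.5×10⁻⁴ × 100 × 0.92 = 0.02300 m
100–290 m: 2.2×10⁻⁴ × 1.1 × 190 = 0.04598 m
Layer 3: 0.19 × 1700 × 1.6×10⁻⁴ = 0.05168 m
Δh = 0.02300 + 0.04598 + 0.05168 = 0.12066 m

Δh = 120 mm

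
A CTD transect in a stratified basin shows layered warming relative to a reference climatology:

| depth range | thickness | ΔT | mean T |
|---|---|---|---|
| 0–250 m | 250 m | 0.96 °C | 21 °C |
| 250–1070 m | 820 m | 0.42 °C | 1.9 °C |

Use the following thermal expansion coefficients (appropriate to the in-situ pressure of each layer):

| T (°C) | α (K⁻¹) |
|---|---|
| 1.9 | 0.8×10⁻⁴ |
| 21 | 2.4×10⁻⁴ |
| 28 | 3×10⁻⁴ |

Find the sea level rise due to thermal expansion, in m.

0.0852 m

Layer 1 at 21 °C → α = 2.4×10⁻⁴ K⁻¹
Layer 2 at 1.9 °C → α = 0.8×10⁻⁴ K⁻¹
250 × 2.4×10⁻⁴ × 0.96 = 0.05760 m
0.42 × 0.8×10⁻⁴ × 820 = 0.027552 m
Δh = 0.05760 + 0.027552 = 0.085152 m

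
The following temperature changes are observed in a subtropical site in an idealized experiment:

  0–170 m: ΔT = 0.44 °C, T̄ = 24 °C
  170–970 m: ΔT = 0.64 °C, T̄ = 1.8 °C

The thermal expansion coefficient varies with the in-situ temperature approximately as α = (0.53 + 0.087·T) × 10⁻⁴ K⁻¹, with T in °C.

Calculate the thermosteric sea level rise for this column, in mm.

54.7 mm of thermosteric rise

Layer 1: α = (0.53 + 0.087×24)×10⁻⁴ = 2.618×10⁻⁴ K⁻¹
Layer 2: α = (0.53 + 0.087×1.8)×10⁻⁴ = 0.6866×10⁻⁴ K⁻¹
170 × 2.618×10⁻⁴ × 0.44 = 0.01958264 m
Layer 2: 0.6866×10⁻⁴ × 800 × 0.64 = 0.03515392 m
Δh = 0.01958264 + 0.03515392 = 0.05473656 m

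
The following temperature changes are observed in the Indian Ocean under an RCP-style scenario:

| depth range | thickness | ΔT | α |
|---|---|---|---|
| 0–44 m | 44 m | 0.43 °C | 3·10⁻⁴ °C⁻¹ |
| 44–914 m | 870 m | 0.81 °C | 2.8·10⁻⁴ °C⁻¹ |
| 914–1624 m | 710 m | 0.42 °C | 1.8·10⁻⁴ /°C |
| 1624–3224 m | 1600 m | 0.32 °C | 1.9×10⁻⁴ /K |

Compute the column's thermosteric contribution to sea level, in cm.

44 × 0.43 × 3×10⁻⁴ = 0.005676 m
Layer 2: 0.81 × 870 × 2.8×10⁻⁴ = 0.197316 m
Layer 3: 0.42 × 710 × 1.8×10⁻⁴ = 0.053676 m
1624–3224 m: 1600 × 1.9×10⁻⁴ × 0.32 = 0.09728 m
Δh = 0.005676 + 0.197316 + 0.053676 + 0.09728 = 0.353948 m ≈ 35.4 cm

35.4 cm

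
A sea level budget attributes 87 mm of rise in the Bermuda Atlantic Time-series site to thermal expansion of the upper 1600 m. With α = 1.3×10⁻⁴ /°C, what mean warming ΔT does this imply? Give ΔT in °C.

about 0.418 °C

ΔT = Δh/(αH) = 0.087 / (1.3×10⁻⁴ × 1600) ≈ 0.4183 °C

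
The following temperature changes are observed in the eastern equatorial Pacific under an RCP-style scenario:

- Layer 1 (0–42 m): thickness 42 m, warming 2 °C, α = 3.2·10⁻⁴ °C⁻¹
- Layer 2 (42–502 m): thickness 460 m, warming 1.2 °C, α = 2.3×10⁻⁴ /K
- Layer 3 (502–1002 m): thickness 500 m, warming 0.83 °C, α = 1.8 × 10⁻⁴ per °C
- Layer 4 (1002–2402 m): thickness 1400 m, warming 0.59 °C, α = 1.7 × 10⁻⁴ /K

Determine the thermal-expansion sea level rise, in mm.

Layer 1: 2 × 3.2×10⁻⁴ × 42 = 0.02688 m
Layer 2: 1.2 × 2.3×10⁻⁴ × 460 = 0.12696 m
502–1002 m: 500 × 0.83 × 1.8×10⁻⁴ = 0.07470 m
1002–2402 m: 0.59 × 1.7×10⁻⁴ × 1400 = 0.14042 m
Δh = 0.02688 + 0.12696 + 0.07470 + 0.14042 = 0.36896 m ≈ 369 mm

Δh = 369 mm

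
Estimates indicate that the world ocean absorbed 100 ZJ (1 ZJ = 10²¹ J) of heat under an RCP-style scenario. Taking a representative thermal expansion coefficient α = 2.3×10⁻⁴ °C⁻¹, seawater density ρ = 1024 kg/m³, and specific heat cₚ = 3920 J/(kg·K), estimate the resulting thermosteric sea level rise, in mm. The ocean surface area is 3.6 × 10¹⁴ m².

Per unit area: Q = 100×10²¹ / (3.6×10¹⁴) ≈ 2.778×10⁸ J/m²
Δh = αQ/(ρcₚ) = 2.3×10⁻⁴ × 2.778×10⁸ / (1024 × 3920) ≈ 0.015917 m

about 16 mm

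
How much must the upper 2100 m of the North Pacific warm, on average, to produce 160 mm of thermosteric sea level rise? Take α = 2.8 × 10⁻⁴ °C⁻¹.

ΔT = Δh/(αH) = 0.16 / (2.8×10⁻⁴ × 2100) ≈ 0.2721 °C

about 0.272 °C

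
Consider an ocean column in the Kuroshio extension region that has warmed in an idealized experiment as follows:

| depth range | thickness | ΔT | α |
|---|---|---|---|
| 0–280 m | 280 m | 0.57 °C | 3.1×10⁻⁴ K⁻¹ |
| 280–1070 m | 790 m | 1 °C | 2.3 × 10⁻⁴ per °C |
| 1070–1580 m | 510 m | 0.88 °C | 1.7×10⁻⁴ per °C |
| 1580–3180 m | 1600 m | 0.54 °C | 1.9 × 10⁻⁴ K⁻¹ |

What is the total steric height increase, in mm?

about 470 mm

0.57 × 280 × 3.1×10⁻⁴ = 0.049476 m
Layer 2: 2.3×10⁻⁴ × 1 × 790 = 0.18170 m
1070–1580 m: 510 × 0.88 × 1.7×10⁻⁴ = 0.076296 m
1580–3180 m: 1600 × 1.9×10⁻⁴ × 0.54 = 0.16416 m
Δh = 0.049476 + 0.18170 + 0.076296 + 0.16416 = 0.471632 m ≈ 470 mm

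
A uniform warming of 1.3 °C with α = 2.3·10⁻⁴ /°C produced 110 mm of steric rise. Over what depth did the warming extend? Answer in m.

about 368 m

H = Δh/(αΔT) = 0.11 / (2.3×10⁻⁴ × 1.3) ≈ 367.9 m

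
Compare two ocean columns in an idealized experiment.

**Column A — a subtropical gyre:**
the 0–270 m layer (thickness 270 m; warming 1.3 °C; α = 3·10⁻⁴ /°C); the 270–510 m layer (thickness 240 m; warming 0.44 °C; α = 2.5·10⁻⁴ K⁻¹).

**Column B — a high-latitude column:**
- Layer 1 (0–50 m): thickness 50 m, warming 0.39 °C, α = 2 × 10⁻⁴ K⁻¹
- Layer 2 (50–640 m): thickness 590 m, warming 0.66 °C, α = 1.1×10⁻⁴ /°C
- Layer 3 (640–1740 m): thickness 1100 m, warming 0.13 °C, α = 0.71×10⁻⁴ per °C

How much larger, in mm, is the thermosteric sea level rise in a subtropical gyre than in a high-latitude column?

A Layer 1: 1.3 × 270 × 3×10⁻⁴ = 0.10530 m
A Layer 2: 0.44 × 2.5×10⁻⁴ × 240 = 0.02640 m
A total: 0.13170 m
B Layer 1: 50 × 0.39 × 2×10⁻⁴ = 0.00390 m
B Layer 2: 0.66 × 590 × 1.1×10⁻⁴ = 0.042834 m
B 1100 × 0.13 × 0.71×10⁻⁴ = 0.010153 m
B total: 0.056887 m
Difference: 0.13170 − 0.056887 = 0.074813 m

Δh_A − Δh_B ≈ 75 mm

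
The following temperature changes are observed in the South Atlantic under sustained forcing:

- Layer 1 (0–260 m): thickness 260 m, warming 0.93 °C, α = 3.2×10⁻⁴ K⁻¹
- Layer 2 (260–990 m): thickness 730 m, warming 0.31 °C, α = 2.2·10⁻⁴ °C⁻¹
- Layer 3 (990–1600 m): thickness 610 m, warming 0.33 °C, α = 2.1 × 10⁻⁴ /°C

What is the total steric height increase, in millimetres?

0.93 × 3.2×10⁻⁴ × 260 = 0.077376 m
Layer 2: 0.31 × 2.2×10⁻⁴ × 730 = 0.049786 m
Layer 3: 610 × 2.1×10⁻⁴ × 0.33 = 0.042273 m
Δh = 0.077376 + 0.049786 + 0.042273 = 0.169435 m

about 170 mm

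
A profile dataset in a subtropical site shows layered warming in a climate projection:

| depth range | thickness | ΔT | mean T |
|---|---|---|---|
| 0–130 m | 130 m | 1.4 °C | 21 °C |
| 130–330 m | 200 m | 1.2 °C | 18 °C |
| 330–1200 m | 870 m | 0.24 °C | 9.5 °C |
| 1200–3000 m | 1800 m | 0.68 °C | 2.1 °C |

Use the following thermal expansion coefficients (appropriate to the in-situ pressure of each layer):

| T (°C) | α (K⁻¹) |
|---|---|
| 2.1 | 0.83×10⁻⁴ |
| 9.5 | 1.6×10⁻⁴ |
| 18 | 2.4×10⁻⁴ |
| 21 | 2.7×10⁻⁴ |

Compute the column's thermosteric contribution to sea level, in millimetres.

242 mm

Layer 1 at 21 °C → α = 2.7×10⁻⁴ K⁻¹
Layer 2 at 18 °C → α = 2.4×10⁻⁴ K⁻¹
Layer 3 at 9.5 °C → α = 1.6×10⁻⁴ K⁻¹
Layer 4 at 2.1 °C → α = 0.83×10⁻⁴ K⁻¹
1.4 × 2.7×10⁻⁴ × 130 = 0.04914 m
Layer 2: 1.2 × 2.4×10⁻⁴ × 200 = 0.05760 m
330–1200 m: 0.24 × 1.6×10⁻⁴ × 870 = 0.033408 m
0.83×10⁻⁴ × 1800 × 0.68 = 0.101592 m
Δh = 0.04914 + 0.05760 + 0.033408 + 0.101592 = 0.24174 m ≈ 242 mm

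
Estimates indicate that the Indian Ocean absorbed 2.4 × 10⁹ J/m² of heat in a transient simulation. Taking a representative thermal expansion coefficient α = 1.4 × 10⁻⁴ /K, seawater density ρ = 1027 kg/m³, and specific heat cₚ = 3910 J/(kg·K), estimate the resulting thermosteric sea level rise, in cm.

8.4 cm of thermosteric rise

Δh = αQ/(ρcₚ) = 1.4×10⁻⁴ × 2.4×10⁹ / (1027 × 3910) ≈ 0.083674 m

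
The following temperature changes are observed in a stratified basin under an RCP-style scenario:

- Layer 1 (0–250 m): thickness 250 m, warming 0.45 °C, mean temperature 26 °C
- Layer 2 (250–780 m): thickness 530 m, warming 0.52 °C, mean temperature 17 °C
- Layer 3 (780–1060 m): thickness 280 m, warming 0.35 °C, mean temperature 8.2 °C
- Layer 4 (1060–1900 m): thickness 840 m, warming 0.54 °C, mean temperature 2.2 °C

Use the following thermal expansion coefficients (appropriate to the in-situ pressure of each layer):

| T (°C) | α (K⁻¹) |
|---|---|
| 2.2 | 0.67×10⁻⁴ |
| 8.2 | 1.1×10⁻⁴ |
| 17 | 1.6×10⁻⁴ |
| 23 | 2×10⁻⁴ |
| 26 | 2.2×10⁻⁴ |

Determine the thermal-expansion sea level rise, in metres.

Layer 1 at 26 °C → α = 2.2×10⁻⁴ K⁻¹
Layer 2 at 17 °C → α = 1.6×10⁻⁴ K⁻¹
Layer 3 at 8.2 °C → α = 1.1×10⁻⁴ K⁻¹
Layer 4 at 2.2 °C → α = 0.67×10⁻⁴ K⁻¹
0.45 × 2.2×10⁻⁴ × 250 = 0.02475 m
250–780 m: 530 × 0.52 × 1.6×10⁻⁴ = 0.044096 m
1.1×10⁻⁴ × 0.35 × 280 = 0.01078 m
Layer 4: 840 × 0.54 × 0.67×10⁻⁴ = 0.0303912 m
Δh = 0.02475 + 0.044096 + 0.01078 + 0.0303912 = 0.1100172 m

0.110 m of thermosteric rise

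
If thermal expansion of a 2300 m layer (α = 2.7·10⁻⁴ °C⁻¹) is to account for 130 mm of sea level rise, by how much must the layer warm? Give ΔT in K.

ΔT = Δh/(αH) = 0.13 / (2.7×10⁻⁴ × 2300) ≈ 0.2093 K

0.209 K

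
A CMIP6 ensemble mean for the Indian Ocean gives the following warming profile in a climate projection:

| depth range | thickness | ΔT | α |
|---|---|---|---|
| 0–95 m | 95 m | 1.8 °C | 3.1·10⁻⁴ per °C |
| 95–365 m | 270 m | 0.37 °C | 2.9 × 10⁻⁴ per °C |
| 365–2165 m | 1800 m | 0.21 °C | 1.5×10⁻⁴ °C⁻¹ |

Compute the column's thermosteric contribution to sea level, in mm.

140 mm

Layer 1: 95 × 1.8 × 3.1×10⁻⁴ = 0.05301 m
95–365 m: 2.9×10⁻⁴ × 0.37 × 270 = 0.028971 m
1800 × 0.21 × 1.5×10⁻⁴ = 0.05670 m
Δh = 0.05301 + 0.028971 + 0.05670 = 0.138681 m ≈ 140 mm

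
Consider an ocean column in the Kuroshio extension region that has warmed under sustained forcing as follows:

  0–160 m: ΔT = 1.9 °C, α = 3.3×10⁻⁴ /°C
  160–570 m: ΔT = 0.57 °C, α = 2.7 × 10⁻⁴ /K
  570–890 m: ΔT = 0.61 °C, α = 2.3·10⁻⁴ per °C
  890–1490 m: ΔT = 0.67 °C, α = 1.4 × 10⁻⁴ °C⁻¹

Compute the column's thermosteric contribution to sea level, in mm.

265 mm of thermosteric rise

Layer 1: 160 × 3.3×10⁻⁴ × 1.9 = 0.10032 m
410 × 2.7×10⁻⁴ × 0.57 = 0.063099 m
320 × 2.3×10⁻⁴ × 0.61 = 0.044896 m
890–1490 m: 600 × 0.67 × 1.4×10⁻⁴ = 0.05628 m
Δh = 0.10032 + 0.063099 + 0.044896 + 0.05628 = 0.264595 m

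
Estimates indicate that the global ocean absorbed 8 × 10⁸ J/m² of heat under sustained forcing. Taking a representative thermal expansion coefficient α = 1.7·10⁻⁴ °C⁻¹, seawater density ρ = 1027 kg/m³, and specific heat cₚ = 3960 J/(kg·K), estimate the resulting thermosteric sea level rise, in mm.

Δh ≈ 33 mm

Δh = αQ/(ρcₚ) = 1.7×10⁻⁴ × 8×10⁸ / (1027 × 3960) ≈ 0.033441 m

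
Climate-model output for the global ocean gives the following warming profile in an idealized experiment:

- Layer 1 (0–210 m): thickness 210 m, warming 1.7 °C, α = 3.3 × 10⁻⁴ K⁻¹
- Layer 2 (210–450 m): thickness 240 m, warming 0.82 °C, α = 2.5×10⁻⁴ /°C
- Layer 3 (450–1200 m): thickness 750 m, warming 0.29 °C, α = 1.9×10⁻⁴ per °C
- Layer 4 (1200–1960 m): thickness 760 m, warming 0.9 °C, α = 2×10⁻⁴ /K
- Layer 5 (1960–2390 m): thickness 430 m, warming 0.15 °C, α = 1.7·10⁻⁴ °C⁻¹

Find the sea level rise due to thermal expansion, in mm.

Δh ≈ 356 mm

Layer 1: 210 × 1.7 × 3.3×10⁻⁴ = 0.11781 m
2.5×10⁻⁴ × 0.82 × 240 = 0.04920 m
Layer 3: 1.9×10⁻⁴ × 0.29 × 750 = 0.041325 m
2×10⁻⁴ × 0.9 × 760 = 0.13680 m
430 × 0.15 × 1.7×10⁻⁴ = 0.010965 m
Δh = 0.11781 + 0.04920 + 0.041325 + 0.13680 + 0.010965 = 0.35610 m ≈ 356 mm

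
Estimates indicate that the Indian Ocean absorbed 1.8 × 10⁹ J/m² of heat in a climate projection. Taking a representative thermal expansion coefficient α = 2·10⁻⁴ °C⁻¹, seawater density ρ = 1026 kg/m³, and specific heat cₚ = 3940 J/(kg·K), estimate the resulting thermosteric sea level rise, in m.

0.089 m

Δh = αQ/(ρcₚ) = 2×10⁻⁴ × 1.8×10⁹ / (1026 × 3940) ≈ 0.089055 m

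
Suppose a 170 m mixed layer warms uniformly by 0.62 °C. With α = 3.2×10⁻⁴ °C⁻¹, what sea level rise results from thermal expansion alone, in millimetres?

about 33.7 mm

Δh = αΔT·H = 3.2×10⁻⁴ × 0.62 × 170 = 0.033728 m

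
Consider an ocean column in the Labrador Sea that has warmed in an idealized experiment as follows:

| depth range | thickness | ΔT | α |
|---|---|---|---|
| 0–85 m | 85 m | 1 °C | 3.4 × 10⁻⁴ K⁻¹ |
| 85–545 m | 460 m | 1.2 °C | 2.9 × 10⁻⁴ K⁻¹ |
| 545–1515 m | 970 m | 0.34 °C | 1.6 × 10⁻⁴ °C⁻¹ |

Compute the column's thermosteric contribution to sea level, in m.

1 × 3.4×10⁻⁴ × 85 = 0.02890 m
85–545 m: 460 × 2.9×10⁻⁴ × 1.2 = 0.16008 m
970 × 0.34 × 1.6×10⁻⁴ = 0.052768 m
Δh = 0.02890 + 0.16008 + 0.052768 = 0.241748 m

about 0.242 m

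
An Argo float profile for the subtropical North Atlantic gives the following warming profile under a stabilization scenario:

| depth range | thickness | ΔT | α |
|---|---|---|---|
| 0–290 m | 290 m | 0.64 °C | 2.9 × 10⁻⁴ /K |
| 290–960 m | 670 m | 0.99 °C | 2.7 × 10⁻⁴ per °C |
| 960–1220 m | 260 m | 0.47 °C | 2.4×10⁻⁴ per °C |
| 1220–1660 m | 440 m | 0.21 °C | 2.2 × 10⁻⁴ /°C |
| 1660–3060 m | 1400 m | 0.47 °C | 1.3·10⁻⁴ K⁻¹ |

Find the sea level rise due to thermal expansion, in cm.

37 cm

2.9×10⁻⁴ × 0.64 × 290 = 0.053824 m
290–960 m: 670 × 2.7×10⁻⁴ × 0.99 = 0.179091 m
0.47 × 2.4×10⁻⁴ × 260 = 0.029328 m
1220–1660 m: 0.21 × 440 × 2.2×10⁻⁴ = 0.020328 m
Layer 5: 1400 × 0.47 × 1.3×10⁻⁴ = 0.08554 m
Δh = 0.053824 + 0.179091 + 0.029328 + 0.020328 + 0.08554 = 0.368111 m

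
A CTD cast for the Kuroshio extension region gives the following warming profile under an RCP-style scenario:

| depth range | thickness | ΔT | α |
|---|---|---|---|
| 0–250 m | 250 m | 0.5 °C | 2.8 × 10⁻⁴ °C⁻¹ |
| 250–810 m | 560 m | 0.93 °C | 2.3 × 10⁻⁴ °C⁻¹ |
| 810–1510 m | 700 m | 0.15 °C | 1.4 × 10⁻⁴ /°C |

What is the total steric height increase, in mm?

250 × 2.8×10⁻⁴ × 0.5 = 0.03500 m
250–810 m: 0.93 × 560 × 2.3×10⁻⁴ = 0.119784 m
0.15 × 700 × 1.4×10⁻⁴ = 0.01470 m
Δh = 0.03500 + 0.119784 + 0.01470 = 0.169484 m ≈ 169 mm

about 169 mm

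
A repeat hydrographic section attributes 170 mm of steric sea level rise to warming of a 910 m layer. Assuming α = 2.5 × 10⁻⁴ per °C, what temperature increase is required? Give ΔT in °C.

ΔT = Δh/(αH) = 0.17 / (2.5×10⁻⁴ × 910) ≈ 0.7473 °C

about 0.747 °C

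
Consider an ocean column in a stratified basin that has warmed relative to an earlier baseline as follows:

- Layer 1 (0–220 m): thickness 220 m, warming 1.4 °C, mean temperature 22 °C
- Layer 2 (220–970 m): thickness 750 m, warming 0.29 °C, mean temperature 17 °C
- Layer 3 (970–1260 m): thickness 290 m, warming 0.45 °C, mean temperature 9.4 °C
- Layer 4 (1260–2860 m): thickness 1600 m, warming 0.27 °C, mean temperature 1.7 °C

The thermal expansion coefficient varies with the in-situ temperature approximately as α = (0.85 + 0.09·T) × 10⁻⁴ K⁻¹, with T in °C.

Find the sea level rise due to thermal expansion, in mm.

about 200 mm

Layer 1: α = (0.85 + 0.09×22)×10⁻⁴ = 2.83×10⁻⁴ K⁻¹
Layer 2: α = (0.85 + 0.09×17)×10⁻⁴ = 2.38×10⁻⁴ K⁻¹
Layer 3: α = (0.85 + 0.09×9.4)×10⁻⁴ = 1.696×10⁻⁴ K⁻¹
Layer 4: α = (0.85 + 0.09×1.7)×10⁻⁴ = 1.003×10⁻⁴ K⁻¹
0–220 m: 2.83×10⁻⁴ × 220 × 1.4 = 0.087164 m
220–970 m: 2.38×10⁻⁴ × 750 × 0.29 = 0.051765 m
Layer 3: 290 × 1.696×10⁻⁴ × 0.45 = 0.0221328 m
1.003×10⁻⁴ × 1600 × 0.27 = 0.0433296 m
Δh = 0.087164 + 0.051765 + 0.0221328 + 0.0433296 = 0.2043914 m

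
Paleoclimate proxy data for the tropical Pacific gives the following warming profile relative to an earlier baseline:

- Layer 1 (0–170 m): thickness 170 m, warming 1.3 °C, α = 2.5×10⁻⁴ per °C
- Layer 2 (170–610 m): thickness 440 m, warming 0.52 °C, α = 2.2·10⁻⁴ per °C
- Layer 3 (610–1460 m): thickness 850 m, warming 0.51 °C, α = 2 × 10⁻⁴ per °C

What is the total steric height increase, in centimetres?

1.3 × 2.5×10⁻⁴ × 170 = 0.05525 m
170–610 m: 0.52 × 2.2×10⁻⁴ × 440 = 0.050336 m
Layer 3: 0.51 × 2×10⁻⁴ × 850 = 0.08670 m
Δh = 0.05525 + 0.050336 + 0.08670 = 0.192286 m ≈ 19.2 cm

Δh = 19.2 cm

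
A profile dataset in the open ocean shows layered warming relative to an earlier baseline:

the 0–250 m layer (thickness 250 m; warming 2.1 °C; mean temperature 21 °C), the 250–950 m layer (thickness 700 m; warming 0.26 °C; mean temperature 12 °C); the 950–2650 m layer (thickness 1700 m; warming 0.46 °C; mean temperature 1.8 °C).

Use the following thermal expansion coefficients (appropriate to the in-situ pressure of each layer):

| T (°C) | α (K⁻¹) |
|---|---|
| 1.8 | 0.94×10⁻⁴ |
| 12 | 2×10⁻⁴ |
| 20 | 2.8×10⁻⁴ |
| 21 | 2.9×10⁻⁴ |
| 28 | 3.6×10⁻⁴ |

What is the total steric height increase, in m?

Layer 1 at 21 °C → α = 2.9×10⁻⁴ K⁻¹
Layer 2 at 12 °C → α = 2×10⁻⁴ K⁻¹
Layer 3 at 1.8 °C → α = 0.94×10⁻⁴ K⁻¹
Layer 1: 250 × 2.9×10⁻⁴ × 2.1 = 0.15225 m
700 × 2×10⁻⁴ × 0.26 = 0.03640 m
950–2650 m: 1700 × 0.46 × 0.94×10⁻⁴ = 0.073508 m
Δh = 0.15225 + 0.03640 + 0.073508 = 0.262158 m ≈ 0.262 m

0.262 m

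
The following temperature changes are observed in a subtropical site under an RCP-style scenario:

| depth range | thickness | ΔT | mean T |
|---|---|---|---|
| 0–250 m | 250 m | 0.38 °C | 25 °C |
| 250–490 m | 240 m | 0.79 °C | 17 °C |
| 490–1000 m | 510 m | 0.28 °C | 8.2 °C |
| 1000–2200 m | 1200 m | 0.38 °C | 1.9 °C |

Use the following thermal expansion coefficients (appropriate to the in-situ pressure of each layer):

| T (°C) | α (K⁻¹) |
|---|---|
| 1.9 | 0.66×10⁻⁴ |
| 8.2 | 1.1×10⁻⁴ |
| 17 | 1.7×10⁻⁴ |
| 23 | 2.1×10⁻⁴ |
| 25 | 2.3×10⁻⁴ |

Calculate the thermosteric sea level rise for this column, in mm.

Layer 1 at 25 °C → α = 2.3×10⁻⁴ K⁻¹
Layer 2 at 17 °C → α = 1.7×10⁻⁴ K⁻¹
Layer 3 at 8.2 °C → α = 1.1×10⁻⁴ K⁻¹
Layer 4 at 1.9 °C → α = 0.66×10⁻⁴ K⁻¹
0–250 m: 2.3×10⁻⁴ × 250 × 0.38 = 0.02185 m
Layer 2: 240 × 1.7×10⁻⁴ × 0.79 = 0.032232 m
Layer 3: 510 × 0.28 × 1.1×10⁻⁴ = 0.015708 m
Layer 4: 1200 × 0.66×10⁻⁴ × 0.38 = 0.030096 m
Δh = 0.02185 + 0.032232 + 0.015708 + 0.030096 = 0.099886 m

Δh = 99.9 mm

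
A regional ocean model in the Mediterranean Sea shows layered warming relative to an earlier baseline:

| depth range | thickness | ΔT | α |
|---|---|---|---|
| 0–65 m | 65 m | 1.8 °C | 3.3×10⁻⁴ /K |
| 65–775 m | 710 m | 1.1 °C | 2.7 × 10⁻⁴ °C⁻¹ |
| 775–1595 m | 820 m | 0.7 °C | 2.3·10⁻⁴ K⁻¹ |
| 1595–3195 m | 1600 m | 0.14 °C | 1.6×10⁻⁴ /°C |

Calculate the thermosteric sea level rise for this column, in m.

0–65 m: 65 × 3.3×10⁻⁴ × 1.8 = 0.03861 m
710 × 2.7×10⁻⁴ × 1.1 = 0.21087 m
775–1595 m: 0.7 × 2.3×10⁻⁴ × 820 = 0.13202 m
1600 × 0.14 × 1.6×10⁻⁴ = 0.03584 m
Δh = 0.03861 + 0.21087 + 0.13202 + 0.03584 = 0.41734 m ≈ 0.417 m

0.417 m of thermosteric rise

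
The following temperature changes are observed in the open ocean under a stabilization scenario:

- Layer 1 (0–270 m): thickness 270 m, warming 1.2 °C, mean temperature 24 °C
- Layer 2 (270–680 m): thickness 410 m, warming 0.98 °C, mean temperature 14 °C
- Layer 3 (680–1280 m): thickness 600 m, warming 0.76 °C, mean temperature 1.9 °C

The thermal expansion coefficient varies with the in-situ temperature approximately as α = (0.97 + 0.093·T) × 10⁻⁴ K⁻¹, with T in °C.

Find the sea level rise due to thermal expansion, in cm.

Layer 1: α = (0.97 + 0.093×24)×10⁻⁴ = 3.202×10⁻⁴ K⁻¹
Layer 2: α = (0.97 + 0.093×14)×10⁻⁴ = 2.272×10⁻⁴ K⁻¹
Layer 3: α = (0.97 + 0.093×1.9)×10⁻⁴ = 1.1467×10⁻⁴ K⁻¹
Layer 1: 1.2 × 3.202×10⁻⁴ × 270 = 0.1037448 m
Layer 2: 0.98 × 410 × 2.272×10⁻⁴ = 0.09128896 m
680–1280 m: 0.76 × 1.1467×10⁻⁴ × 600 = 0.05228952 m
Δh = 0.1037448 + 0.09128896 + 0.05228952 = 0.24732328 m

24.7 cm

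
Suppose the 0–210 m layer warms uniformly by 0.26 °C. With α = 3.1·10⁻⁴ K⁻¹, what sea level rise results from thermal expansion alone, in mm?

Δh ≈ 16.9 mm

Δh = αΔT·H = 3.1×10⁻⁴ × 0.26 × 210 = 0.016926 m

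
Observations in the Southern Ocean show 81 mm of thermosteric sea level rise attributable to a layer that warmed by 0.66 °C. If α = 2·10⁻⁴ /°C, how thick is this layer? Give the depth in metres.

about 614 m

H = Δh/(αΔT) = 0.081 / (2×10⁻⁴ × 0.66) ≈ 613.6 m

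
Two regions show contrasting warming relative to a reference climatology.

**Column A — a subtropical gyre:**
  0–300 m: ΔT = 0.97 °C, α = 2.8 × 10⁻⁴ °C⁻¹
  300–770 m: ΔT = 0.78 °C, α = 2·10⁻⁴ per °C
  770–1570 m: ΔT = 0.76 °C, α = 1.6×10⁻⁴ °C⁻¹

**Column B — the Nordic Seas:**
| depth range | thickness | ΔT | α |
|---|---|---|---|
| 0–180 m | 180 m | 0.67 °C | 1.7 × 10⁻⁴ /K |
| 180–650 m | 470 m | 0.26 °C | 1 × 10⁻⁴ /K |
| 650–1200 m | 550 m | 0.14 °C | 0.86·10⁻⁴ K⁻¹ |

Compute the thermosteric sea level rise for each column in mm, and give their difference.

A 0.97 × 2.8×10⁻⁴ × 300 = 0.08148 m
A Layer 2: 470 × 2×10⁻⁴ × 0.78 = 0.07332 m
A 770–1570 m: 0.76 × 800 × 1.6×10⁻⁴ = 0.09728 m
A total: 0.25208 m
B 1.7×10⁻⁴ × 0.67 × 180 = 0.020502 m
B Layer 2: 470 × 1×10⁻⁴ × 0.26 = 0.01222 m
B Layer 3: 0.14 × 550 × 0.86×10⁻⁴ = 0.006622 m
B total: 0.039344 m
Difference: 0.25208 − 0.039344 = 0.212736 m

A: 252 mm; B: 39.3 mm; difference 213 mm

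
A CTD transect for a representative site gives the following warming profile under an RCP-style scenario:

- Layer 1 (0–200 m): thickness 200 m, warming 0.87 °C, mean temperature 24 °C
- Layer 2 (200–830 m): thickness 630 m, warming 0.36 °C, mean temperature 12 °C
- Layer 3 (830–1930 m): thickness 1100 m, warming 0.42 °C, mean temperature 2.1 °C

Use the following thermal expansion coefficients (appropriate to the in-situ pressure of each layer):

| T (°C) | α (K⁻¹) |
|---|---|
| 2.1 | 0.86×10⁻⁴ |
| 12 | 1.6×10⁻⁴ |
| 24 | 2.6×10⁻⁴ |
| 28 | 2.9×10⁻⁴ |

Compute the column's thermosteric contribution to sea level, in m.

Layer 1 at 24 °C → α = 2.6×10⁻⁴ K⁻¹
Layer 2 at 12 °C → α = 1.6×10⁻⁴ K⁻¹
Layer 3 at 2.1 °C → α = 0.86×10⁻⁴ K⁻¹
0–200 m: 2.6×10⁻⁴ × 0.87 × 200 = 0.04524 m
200–830 m: 1.6×10⁻⁴ × 630 × 0.36 = 0.036288 m
1100 × 0.42 × 0.86×10⁻⁴ = 0.039732 m
Δh = 0.04524 + 0.036288 + 0.039732 = 0.12126 m

about 0.121 m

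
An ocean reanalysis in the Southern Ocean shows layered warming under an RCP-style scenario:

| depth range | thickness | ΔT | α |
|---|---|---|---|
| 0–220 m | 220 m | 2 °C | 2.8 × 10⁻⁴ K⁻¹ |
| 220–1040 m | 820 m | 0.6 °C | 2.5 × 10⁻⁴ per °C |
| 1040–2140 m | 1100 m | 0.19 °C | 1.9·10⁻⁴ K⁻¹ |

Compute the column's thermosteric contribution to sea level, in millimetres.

0–220 m: 2.8×10⁻⁴ × 2 × 220 = 0.12320 m
220–1040 m: 820 × 2.5×10⁻⁴ × 0.6 = 0.12300 m
1.9×10⁻⁴ × 1100 × 0.19 = 0.03971 m
Δh = 0.12320 + 0.12300 + 0.03971 = 0.28591 m ≈ 286 mm

about 286 mm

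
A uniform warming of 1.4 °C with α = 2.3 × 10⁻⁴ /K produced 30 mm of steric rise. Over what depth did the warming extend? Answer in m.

H = Δh/(αΔT) = 0.03 / (2.3×10⁻⁴ × 1.4) ≈ 93.17 m

93.2 m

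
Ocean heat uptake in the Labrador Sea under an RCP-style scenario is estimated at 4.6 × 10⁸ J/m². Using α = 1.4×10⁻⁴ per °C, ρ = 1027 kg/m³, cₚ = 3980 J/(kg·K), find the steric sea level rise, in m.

about 0.016 m

Δh = αQ/(ρcₚ) = 1.4×10⁻⁴ × 4.6×10⁸ / (1027 × 3980) ≈ 0.015756 m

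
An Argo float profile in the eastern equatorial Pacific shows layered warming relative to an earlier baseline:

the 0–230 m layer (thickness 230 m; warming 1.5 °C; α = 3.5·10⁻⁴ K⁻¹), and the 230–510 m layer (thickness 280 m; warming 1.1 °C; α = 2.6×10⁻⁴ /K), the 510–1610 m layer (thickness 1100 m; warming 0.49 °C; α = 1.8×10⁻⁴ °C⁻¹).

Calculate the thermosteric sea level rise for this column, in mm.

298 mm

0–230 m: 230 × 1.5 × 3.5×10⁻⁴ = 0.12075 m
Layer 2: 2.6×10⁻⁴ × 1.1 × 280 = 0.08008 m
1100 × 1.8×10⁻⁴ × 0.49 = 0.09702 m
Δh = 0.12075 + 0.08008 + 0.09702 = 0.29785 m ≈ 298 mm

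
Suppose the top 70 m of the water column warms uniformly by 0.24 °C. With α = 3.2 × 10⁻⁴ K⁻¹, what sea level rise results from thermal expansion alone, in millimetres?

Δh = αΔT·H = 3.2×10⁻⁴ × 0.24 × 70 = 0.005376 m

Δh ≈ 5.4 mm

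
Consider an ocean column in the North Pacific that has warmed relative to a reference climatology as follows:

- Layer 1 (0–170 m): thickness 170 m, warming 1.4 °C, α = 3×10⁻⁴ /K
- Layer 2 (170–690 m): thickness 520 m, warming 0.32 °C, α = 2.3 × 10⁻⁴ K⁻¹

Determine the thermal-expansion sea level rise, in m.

Layer 1: 3×10⁻⁴ × 1.4 × 170 = 0.07140 m
170–690 m: 2.3×10⁻⁴ × 520 × 0.32 = 0.038272 m
Δh = 0.07140 + 0.038272 = 0.109672 m

0.110 m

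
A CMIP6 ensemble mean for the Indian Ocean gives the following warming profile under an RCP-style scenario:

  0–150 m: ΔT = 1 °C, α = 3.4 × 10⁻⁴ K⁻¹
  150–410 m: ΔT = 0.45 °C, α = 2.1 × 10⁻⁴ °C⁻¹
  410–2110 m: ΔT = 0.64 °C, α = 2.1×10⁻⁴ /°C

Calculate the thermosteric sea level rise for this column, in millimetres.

304 mm

0–150 m: 3.4×10⁻⁴ × 150 × 1 = 0.05100 m
Layer 2: 260 × 0.45 × 2.1×10⁻⁴ = 0.02457 m
0.64 × 1700 × 2.1×10⁻⁴ = 0.22848 m
Δh = 0.05100 + 0.02457 + 0.22848 = 0.30405 m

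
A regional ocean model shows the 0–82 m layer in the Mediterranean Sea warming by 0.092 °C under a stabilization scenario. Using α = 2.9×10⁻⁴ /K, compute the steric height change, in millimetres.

Δh ≈ 2.19 mm

Δh = αΔT·H = 2.9×10⁻⁴ × 0.092 × 82 = 0.00218776 m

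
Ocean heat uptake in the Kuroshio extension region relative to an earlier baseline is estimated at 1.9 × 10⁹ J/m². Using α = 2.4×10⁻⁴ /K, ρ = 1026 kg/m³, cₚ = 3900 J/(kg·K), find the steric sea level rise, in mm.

Δh = αQ/(ρcₚ) = 2.4×10⁻⁴ × 1.9×10⁹ / (1026 × 3900) ≈ 0.11396 m

about 114 mm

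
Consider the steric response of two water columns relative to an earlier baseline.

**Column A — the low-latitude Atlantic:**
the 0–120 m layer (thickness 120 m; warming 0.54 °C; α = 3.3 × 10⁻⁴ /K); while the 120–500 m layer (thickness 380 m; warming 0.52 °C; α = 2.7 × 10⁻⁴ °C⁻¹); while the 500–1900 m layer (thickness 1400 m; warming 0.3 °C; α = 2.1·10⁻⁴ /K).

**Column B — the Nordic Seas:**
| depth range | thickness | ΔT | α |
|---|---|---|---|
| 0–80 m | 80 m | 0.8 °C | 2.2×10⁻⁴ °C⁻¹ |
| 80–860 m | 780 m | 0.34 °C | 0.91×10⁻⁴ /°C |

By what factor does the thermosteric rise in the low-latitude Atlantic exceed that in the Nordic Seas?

a factor of 4.3

A 3.3×10⁻⁴ × 120 × 0.54 = 0.021384 m
A 0.52 × 2.7×10⁻⁴ × 380 = 0.053352 m
A 0.3 × 2.1×10⁻⁴ × 1400 = 0.08820 m
A total: 0.162936 m
B 80 × 0.8 × 2.2×10⁻⁴ = 0.01408 m
B 80–860 m: 780 × 0.91×10⁻⁴ × 0.34 = 0.0241332 m
B total: 0.0382132 m
Ratio: 0.162936 / 0.0382132 ≈ 4.264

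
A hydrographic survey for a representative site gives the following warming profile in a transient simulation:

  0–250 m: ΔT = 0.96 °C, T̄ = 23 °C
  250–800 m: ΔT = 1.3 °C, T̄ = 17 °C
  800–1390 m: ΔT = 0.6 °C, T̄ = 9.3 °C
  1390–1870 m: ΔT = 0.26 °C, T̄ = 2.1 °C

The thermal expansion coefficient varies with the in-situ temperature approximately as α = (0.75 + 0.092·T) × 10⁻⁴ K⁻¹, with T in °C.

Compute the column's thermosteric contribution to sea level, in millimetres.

Layer 1: α = (0.75 + 0.092×23)×10⁻⁴ = 2.866×10⁻⁴ K⁻¹
Layer 2: α = (0.75 + 0.092×17)×10⁻⁴ = 2.314×10⁻⁴ K⁻¹
Layer 3: α = (0.75 + 0.092×9.3)×10⁻⁴ = 1.6056×10⁻⁴ K⁻¹
Layer 4: α = (0.75 + 0.092×2.1)×10⁻⁴ = 0.9432×10⁻⁴ K⁻¹
2.866×10⁻⁴ × 250 × 0.96 = 0.068784 m
250–800 m: 550 × 2.314×10⁻⁴ × 1.3 = 0.165451 m
590 × 1.6056×10⁻⁴ × 0.6 = 0.05683824 m
Layer 4: 0.26 × 0.9432×10⁻⁴ × 480 = 0.011771136 m
Δh = 0.068784 + 0.165451 + 0.05683824 + 0.011771136 = 0.302844376 m ≈ 300 mm

300 mm of thermosteric rise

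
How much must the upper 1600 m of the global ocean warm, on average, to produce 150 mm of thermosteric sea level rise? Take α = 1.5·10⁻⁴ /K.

ΔT ≈ 0.625 K

ΔT = Δh/(αH) = 0.15 / (1.5×10⁻⁴ × 1600) = 0.6250 K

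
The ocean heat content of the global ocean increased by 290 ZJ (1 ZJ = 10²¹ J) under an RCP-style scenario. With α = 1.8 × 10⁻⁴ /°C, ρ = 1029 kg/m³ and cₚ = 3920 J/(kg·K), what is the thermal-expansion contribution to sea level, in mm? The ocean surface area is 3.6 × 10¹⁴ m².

Δh = 36 mm

Per unit area: Q = 290×10²¹ / (3.6×10¹⁴) ≈ 8.056×10⁸ J/m²
Δh = αQ/(ρcₚ) = 1.8×10⁻⁴ × 8.056×10⁸ / (1029 × 3920) ≈ 0.035949 m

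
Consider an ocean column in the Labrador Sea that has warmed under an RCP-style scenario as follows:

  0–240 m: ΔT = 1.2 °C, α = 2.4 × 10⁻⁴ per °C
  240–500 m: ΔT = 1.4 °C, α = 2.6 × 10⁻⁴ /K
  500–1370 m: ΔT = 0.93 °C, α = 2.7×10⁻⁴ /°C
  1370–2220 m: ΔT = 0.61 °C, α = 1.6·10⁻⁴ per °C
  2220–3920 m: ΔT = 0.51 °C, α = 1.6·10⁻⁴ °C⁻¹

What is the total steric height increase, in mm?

0–240 m: 2.4×10⁻⁴ × 1.2 × 240 = 0.06912 m
260 × 1.4 × 2.6×10⁻⁴ = 0.09464 m
0.93 × 2.7×10⁻⁴ × 870 = 0.218457 m
850 × 1.6×10⁻⁴ × 0.61 = 0.08296 m
0.51 × 1700 × 1.6×10⁻⁴ = 0.13872 m
Δh = 0.06912 + 0.09464 + 0.218457 + 0.08296 + 0.13872 = 0.603897 m ≈ 600 mm

600 mm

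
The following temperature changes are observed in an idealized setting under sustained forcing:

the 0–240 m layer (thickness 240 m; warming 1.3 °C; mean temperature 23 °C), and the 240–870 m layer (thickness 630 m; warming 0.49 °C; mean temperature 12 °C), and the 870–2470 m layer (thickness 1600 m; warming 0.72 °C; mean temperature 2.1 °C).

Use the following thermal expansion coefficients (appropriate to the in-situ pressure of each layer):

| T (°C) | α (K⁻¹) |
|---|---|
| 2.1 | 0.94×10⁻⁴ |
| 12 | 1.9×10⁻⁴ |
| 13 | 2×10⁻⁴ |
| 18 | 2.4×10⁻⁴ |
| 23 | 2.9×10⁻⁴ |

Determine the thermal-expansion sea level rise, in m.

about 0.257 m

Layer 1 at 23 °C → α = 2.9×10⁻⁴ K⁻¹
Layer 2 at 12 °C → α = 1.9×10⁻⁴ K⁻¹
Layer 3 at 2.1 °C → α = 0.94×10⁻⁴ K⁻¹
0–240 m: 240 × 2.9×10⁻⁴ × 1.3 = 0.09048 m
1.9×10⁻⁴ × 0.49 × 630 = 0.058653 m
870–2470 m: 0.72 × 0.94×10⁻⁴ × 1600 = 0.108288 m
Δh = 0.09048 + 0.058653 + 0.108288 = 0.257421 m ≈ 0.257 m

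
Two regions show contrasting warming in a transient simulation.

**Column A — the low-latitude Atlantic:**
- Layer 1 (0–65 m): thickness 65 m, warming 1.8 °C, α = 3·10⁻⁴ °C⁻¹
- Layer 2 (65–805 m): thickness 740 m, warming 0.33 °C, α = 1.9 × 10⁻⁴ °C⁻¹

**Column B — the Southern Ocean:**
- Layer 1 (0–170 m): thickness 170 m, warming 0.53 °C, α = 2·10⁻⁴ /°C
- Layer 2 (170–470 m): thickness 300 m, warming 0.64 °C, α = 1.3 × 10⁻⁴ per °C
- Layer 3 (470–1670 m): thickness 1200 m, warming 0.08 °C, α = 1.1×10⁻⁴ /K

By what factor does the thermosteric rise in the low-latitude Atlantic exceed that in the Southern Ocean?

A 0–65 m: 3×10⁻⁴ × 1.8 × 65 = 0.03510 m
A 65–805 m: 1.9×10⁻⁴ × 740 × 0.33 = 0.046398 m
A total: 0.081498 m
B 0.53 × 170 × 2×10⁻⁴ = 0.01802 m
B Layer 2: 0.64 × 1.3×10⁻⁴ × 300 = 0.02496 m
B 470–1670 m: 1.1×10⁻⁴ × 0.08 × 1200 = 0.01056 m
B total: 0.05354 m
Ratio: 0.081498 / 0.05354 ≈ 1.522

≈ 1.52×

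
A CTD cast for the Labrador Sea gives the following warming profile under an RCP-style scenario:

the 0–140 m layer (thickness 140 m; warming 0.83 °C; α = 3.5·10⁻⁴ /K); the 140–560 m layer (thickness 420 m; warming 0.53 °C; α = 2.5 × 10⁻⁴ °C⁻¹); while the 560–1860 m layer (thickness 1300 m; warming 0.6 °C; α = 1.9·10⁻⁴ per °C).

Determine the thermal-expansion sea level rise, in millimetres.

Layer 1: 140 × 3.5×10⁻⁴ × 0.83 = 0.04067 m
420 × 2.5×10⁻⁴ × 0.53 = 0.05565 m
Layer 3: 0.6 × 1300 × 1.9×10⁻⁴ = 0.14820 m
Δh = 0.04067 + 0.05565 + 0.14820 = 0.24452 m

245 mm of thermosteric rise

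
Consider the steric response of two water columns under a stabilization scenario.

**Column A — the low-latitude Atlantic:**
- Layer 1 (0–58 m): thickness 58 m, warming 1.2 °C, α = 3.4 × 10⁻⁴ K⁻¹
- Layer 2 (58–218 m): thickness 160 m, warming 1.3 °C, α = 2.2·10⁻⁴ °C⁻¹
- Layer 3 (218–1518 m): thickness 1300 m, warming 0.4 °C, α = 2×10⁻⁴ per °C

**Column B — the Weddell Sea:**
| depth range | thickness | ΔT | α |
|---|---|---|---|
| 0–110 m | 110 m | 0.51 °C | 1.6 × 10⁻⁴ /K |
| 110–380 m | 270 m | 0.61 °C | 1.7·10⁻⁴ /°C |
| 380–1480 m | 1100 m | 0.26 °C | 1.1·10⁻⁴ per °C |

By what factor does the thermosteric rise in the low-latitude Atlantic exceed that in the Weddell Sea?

a factor of 2.53

A 3.4×10⁻⁴ × 1.2 × 58 = 0.023664 m
A 58–218 m: 160 × 1.3 × 2.2×10⁻⁴ = 0.04576 m
A 218–1518 m: 1300 × 0.4 × 2×10⁻⁴ = 0.10400 m
A total: 0.173424 m
B Layer 1: 1.6×10⁻⁴ × 0.51 × 110 = 0.008976 m
B Layer 2: 1.7×10⁻⁴ × 270 × 0.61 = 0.027999 m
B 0.26 × 1100 × 1.1×10⁻⁴ = 0.03146 m
B total: 0.068435 m
Ratio: 0.173424 / 0.068435 ≈ 2.534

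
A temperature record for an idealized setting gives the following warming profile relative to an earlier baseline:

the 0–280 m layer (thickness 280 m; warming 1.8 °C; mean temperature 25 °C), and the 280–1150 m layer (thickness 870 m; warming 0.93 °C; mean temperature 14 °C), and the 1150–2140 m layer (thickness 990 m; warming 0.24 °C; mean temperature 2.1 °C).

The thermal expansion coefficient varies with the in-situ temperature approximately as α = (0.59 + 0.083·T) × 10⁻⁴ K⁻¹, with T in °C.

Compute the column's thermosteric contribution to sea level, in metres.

Δh ≈ 0.294 m

Layer 1: α = (0.59 + 0.083×25)×10⁻⁴ = 2.665×10⁻⁴ K⁻¹
Layer 2: α = (0.59 + 0.083×14)×10⁻⁴ = 1.752×10⁻⁴ K⁻¹
Layer 3: α = (0.59 + 0.083×2.1)×10⁻⁴ = 0.7643×10⁻⁴ K⁻¹
Layer 1: 1.8 × 280 × 2.665×10⁻⁴ = 0.134316 m
280–1150 m: 0.93 × 1.752×10⁻⁴ × 870 = 0.14175432 m
1150–2140 m: 0.24 × 990 × 0.7643×10⁻⁴ = 0.018159768 m
Δh = 0.134316 + 0.14175432 + 0.018159768 = 0.294230088 m ≈ 0.294 m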